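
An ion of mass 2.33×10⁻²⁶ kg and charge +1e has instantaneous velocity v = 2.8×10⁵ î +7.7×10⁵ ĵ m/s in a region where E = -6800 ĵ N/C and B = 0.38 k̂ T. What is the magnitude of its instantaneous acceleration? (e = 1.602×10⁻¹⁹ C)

v×B = (2.93×10⁵, -1.06×10⁵, 0) N/C.
E + v×B = (2.93×10⁵, -1.13×10⁵, 0) N/C.
F = q(E + v×B) = (1.602×10⁻¹⁹ C)·(2.93×10⁵, -1.13×10⁵, 0) = (4.69×10⁻¹⁴, -1.81×10⁻¹⁴, 0) N.
|a| = |F|/m = 5.026×10⁻¹⁴/2.33×10⁻²⁶ ≈ 2.16×10¹² m/s².

|a| ≈ 2.16×10¹² m/s²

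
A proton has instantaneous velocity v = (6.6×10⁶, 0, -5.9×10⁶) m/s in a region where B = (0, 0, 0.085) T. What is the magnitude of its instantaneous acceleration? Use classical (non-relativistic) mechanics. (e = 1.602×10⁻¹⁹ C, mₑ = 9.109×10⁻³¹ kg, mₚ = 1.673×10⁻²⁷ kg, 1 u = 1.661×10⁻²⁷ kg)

|a| ≈ 5.37×10¹³ m/s²

v×B = (0, -5.61×10⁵, 0) N/C.
F = q v×B = (1.602×10⁻¹⁹ C)·(0, -5.61×10⁵, 0) = (0, -8.99×10⁻¹⁴, 0) N.
|a| = |F|/m = 8.987×10⁻¹⁴/1.673×10⁻²⁷ ≈ 5.37×10¹³ m/s².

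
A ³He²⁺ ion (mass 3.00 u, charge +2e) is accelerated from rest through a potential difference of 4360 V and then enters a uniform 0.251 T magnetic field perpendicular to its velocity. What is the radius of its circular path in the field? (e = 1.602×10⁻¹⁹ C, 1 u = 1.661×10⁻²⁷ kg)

Acceleration: |q|V = ½mv² ⇒ v = √(2|q|V/m) = √(2·3.204×10⁻¹⁹·4360/4.983×10⁻²⁷) ≈ 7.488×10⁵ m/s.
In the field: r = mv/(|q|B) = (4.983×10⁻²⁷)(7.488×10⁵)/((3.204×10⁻¹⁹)(0.251)) ≈ 0.0464 m.

r ≈ 0.0464 m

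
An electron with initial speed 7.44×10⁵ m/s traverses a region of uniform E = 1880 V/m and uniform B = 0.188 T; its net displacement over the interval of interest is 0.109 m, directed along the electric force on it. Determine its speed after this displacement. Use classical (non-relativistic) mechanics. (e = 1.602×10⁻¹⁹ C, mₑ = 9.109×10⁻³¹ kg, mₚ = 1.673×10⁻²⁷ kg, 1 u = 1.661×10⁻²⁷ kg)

v_f ≈ 8.52×10⁶ m/s

B does no work; ΔKE = |q|E d.
½mv_f² = ½mv₀² + |q|Ed = ½(9.109×10⁻³¹)(7.44×10⁵)² + (1.602×10⁻¹⁹)(1880)(0.109) ≈ 2.521×10⁻¹⁹ J + 3.283×10⁻¹⁷ J ≈ 3.308×10⁻¹⁷ J.
v_f = √(2·3.308×10⁻¹⁷/9.109×10⁻³¹) ≈ 8.52×10⁶ m/s.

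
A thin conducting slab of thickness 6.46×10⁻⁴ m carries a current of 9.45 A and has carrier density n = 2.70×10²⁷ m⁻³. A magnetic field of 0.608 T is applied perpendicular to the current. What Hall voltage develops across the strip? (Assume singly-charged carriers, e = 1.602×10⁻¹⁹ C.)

V_H ≈ 2.06×10⁻⁵ V

V_H = IB/(n e t).
V_H = (9.45)(0.608)/((2.70×10²⁷)(1.602×10⁻¹⁹)(6.46×10⁻⁴)) ≈ 2.06×10⁻⁵ V.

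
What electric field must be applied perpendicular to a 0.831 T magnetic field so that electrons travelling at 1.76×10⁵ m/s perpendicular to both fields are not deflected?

For straight-line motion qE = qvB, so E = vB.
E = 1.76×10⁵ × 0.831 = 1.46×10⁵ V/m.

E = 1.46×10⁵ V/m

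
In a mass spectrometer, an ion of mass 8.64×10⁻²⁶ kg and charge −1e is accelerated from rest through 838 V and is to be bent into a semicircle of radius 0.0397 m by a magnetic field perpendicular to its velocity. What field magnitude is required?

v = √(2|q|V/m) = √(2·1.602×10⁻¹⁹·838/8.64×10⁻²⁶) ≈ 5.575×10⁴ m/s.
B = mv/(|q|r) = (8.64×10⁻²⁶)(5.575×10⁴)/((1.602×10⁻¹⁹)(0.0397)) ≈ 0.757 T.

B ≈ 0.757 T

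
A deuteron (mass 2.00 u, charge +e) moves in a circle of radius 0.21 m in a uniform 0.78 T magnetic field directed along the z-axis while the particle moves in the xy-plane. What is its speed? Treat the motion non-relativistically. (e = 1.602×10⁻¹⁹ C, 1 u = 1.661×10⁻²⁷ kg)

v ≈ 7.9×10⁶ m/s

From |q|vB = mv²/r, v = |q|Br/m.
v = (1.602×10⁻¹⁹)(0.78)(0.21)/3.322×10⁻²⁷ ≈ 7.9×10⁶ m/s.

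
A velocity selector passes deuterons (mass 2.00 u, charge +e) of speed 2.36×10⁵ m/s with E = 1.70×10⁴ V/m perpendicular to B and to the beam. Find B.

Balance of forces in the selector: qE = qvB ⇒ B = E/v.
B = 1.70×10⁴/2.36×10⁵ = 0.0720 T.

B = 0.0720 T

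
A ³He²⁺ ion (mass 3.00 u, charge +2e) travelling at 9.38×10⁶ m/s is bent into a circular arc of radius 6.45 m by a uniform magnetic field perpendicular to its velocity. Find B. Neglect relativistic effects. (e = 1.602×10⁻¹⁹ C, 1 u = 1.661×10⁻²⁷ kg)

B ≈ 0.0226 T

From |q|vB = mv²/r, B = mv/(|q|r).
B = (4.983×10⁻²⁷)(9.38×10⁶)/((3.204×10⁻¹⁹)(6.45)) ≈ 0.0226 T.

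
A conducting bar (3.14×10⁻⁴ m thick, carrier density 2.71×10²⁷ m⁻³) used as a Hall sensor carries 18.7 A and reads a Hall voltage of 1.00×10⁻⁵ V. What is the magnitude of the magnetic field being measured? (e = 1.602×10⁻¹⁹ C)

From V_H = IB/(n e t), B = V_H n e t / I.
B = (1.00×10⁻⁵)(2.71×10²⁷)(1.602×10⁻¹⁹)(3.14×10⁻⁴)/18.7 ≈ 0.0729 T.

B ≈ 0.0729 T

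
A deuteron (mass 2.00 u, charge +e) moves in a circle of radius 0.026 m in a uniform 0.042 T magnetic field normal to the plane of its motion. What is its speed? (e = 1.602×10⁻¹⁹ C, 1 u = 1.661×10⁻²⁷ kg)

From |q|vB = mv²/r, v = |q|Br/m.
v = (1.602×10⁻¹⁹)(0.042)(0.026)/3.322×10⁻²⁷ ≈ 5.3×10⁴ m/s.

v ≈ 5.3×10⁴ m/s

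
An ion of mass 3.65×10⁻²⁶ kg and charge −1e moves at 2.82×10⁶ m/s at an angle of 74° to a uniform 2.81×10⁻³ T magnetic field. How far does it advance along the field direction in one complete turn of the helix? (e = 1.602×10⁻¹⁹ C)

v∥ = v cosθ = 2.82×10⁶·cos74° ≈ 7.773×10⁵ m/s.
T = 2πm/(|q|B) = 2π(3.65×10⁻²⁶)/((1.602×10⁻¹⁹)(2.81×10⁻³)) ≈ 5.095×10⁻⁴ s.
pitch = v∥ T = (7.773×10⁵)(5.095×10⁻⁴) ≈ 396 m.

p ≈ 396 m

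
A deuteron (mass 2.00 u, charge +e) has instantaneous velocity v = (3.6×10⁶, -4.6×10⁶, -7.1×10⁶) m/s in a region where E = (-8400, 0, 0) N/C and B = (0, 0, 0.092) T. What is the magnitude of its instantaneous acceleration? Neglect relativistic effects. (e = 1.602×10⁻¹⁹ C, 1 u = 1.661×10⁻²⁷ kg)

v×B = (-4.23×10⁵, -3.31×10⁵, 0) N/C.
E + v×B = (-4.32×10⁵, -3.31×10⁵, 0) N/C.
F = q(E + v×B) = (1.602×10⁻¹⁹ C)·(-4.32×10⁵, -3.31×10⁵, 0) = (-6.91×10⁻¹⁴, -5.31×10⁻¹⁴, 0) N.
|a| = |F|/m = 8.715×10⁻¹⁴/3.322×10⁻²⁷ ≈ 2.62×10¹³ m/s².

|a| ≈ 2.62×10¹³ m/s²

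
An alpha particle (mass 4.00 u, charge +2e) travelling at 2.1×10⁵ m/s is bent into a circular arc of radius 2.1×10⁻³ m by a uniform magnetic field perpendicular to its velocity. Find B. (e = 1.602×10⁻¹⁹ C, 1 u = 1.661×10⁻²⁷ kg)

B ≈ 2.1 T

From |q|vB = mv²/r, B = mv/(|q|r).
B = (6.644×10⁻²⁷)(2.1×10⁵)/((3.204×10⁻¹⁹)(2.1×10⁻³)) ≈ 2.1 T.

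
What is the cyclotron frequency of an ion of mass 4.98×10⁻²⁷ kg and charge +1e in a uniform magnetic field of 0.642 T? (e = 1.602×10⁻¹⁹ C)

f ≈ 3.29×10⁶ Hz

f = |q|B/(2πm).
f = (1.602×10⁻¹⁹)(0.642)/(2π·4.98×10⁻²⁷) ≈ 3.29×10⁶ Hz.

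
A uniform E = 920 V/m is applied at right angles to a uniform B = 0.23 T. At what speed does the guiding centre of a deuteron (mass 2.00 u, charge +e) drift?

The E×B drift speed is v_d = E/B.
v_d = 920/0.23 = 4000 m/s.

v_d ≈ 4000 m/s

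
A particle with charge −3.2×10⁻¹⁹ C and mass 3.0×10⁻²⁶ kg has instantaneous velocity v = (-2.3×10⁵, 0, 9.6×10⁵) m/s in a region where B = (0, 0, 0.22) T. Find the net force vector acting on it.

v×B = (0, 5.06×10⁴, 0) N/C.
F = q v×B = (−3.2×10⁻¹⁹ C)·(0, 5.06×10⁴, 0) = (0, -1.62×10⁻¹⁴, 0) N.

F ≈ (0, -1.62×10⁻¹⁴, 0) N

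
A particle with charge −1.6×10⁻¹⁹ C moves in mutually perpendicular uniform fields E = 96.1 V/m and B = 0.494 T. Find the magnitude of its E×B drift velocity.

The steady drift has the magnetic force balancing the electric force, so v_d = E/B.
v_d = 96.1/0.494 = 195 m/s.

v_d ≈ 195 m/s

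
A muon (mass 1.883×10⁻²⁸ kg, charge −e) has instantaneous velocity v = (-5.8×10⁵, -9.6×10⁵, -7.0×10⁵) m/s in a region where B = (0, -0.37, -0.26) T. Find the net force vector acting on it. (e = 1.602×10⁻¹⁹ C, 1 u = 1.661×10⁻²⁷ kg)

F ≈ (1.51×10⁻¹⁵, 2.42×10⁻¹⁴, -3.44×10⁻¹⁴) N

v×B = (-9400, -1.51×10⁵, 2.15×10⁵) N/C.
F = q v×B = (−1.602×10⁻¹⁹ C)·(-9400, -1.51×10⁵, 2.15×10⁵) = (1.51×10⁻¹⁵, 2.42×10⁻¹⁴, -3.44×10⁻¹⁴) N.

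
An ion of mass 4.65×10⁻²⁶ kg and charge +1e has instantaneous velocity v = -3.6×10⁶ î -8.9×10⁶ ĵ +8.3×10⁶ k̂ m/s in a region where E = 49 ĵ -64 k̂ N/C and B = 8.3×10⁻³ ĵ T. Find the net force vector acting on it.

F ≈ (-1.10×10⁻¹⁴, 7.85×10⁻¹⁸, -4.80×10⁻¹⁵) N

v×B = (-6.89×10⁴, 0, -2.99×10⁴) N/C.
E + v×B = (-6.89×10⁴, 49.0, -2.99×10⁴) N/C.
F = q(E + v×B) = (1.602×10⁻¹⁹ C)·(-6.89×10⁴, 49.0, -2.99×10⁴) = (-1.10×10⁻¹⁴, 7.85×10⁻¹⁸, -4.80×10⁻¹⁵) N.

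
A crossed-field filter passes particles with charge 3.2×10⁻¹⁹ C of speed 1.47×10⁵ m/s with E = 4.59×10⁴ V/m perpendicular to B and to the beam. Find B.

Balance of forces in the selector: qE = qvB ⇒ B = E/v.
B = 4.59×10⁴/1.47×10⁵ = 0.312 T.

B = 0.312 T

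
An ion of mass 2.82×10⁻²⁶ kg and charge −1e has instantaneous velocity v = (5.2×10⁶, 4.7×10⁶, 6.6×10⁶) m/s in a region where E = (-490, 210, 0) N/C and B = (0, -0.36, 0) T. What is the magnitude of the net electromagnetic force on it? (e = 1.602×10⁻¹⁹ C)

v×B = (2.38×10⁶, 0, -1.87×10⁶) N/C.
E + v×B = (2.38×10⁶, 210, -1.87×10⁶) N/C.
F = q(E + v×B) = (−1.602×10⁻¹⁹ C)·(2.38×10⁶, 210, -1.87×10⁶) = (-3.81×10⁻¹³, -3.36×10⁻¹⁷, 3.00×10⁻¹³) N.
|F| = 4.85×10⁻¹³ N.

|F| ≈ 4.85×10⁻¹³ N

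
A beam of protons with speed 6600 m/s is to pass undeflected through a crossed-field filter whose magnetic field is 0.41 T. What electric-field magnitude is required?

E = 2700 V/m

For straight-line motion qE = qvB, so E = vB.
E = 6600 × 0.41 = 2700 V/m.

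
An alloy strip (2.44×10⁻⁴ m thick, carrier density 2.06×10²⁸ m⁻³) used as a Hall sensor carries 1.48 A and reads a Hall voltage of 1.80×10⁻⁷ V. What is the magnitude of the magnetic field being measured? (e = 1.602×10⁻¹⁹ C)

B ≈ 0.0979 T

From V_H = IB/(n e t), B = V_H n e t / I.
B = (1.80×10⁻⁷)(2.06×10²⁸)(1.602×10⁻¹⁹)(2.44×10⁻⁴)/1.48 ≈ 0.0979 T.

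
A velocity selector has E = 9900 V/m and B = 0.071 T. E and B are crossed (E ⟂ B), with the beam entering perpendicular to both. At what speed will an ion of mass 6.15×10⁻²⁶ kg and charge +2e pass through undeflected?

Zero net Lorentz force requires |qE| = |q v×B|, i.e. E = vB.
v = E/B = 9900/0.071 = 1.4×10⁵ m/s.

v = 1.4×10⁵ m/s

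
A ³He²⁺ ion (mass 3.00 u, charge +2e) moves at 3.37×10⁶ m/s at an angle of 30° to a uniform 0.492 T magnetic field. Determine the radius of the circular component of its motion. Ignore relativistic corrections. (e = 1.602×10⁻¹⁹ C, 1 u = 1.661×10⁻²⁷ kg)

r ≈ 0.0533 m

v⊥ = v sinθ = 3.37×10⁶·sin30° ≈ 1.685×10⁶ m/s.
r = m v⊥/(|q|B) = (4.983×10⁻²⁷)(1.685×10⁶)/((3.204×10⁻¹⁹)(0.492)) ≈ 0.0533 m.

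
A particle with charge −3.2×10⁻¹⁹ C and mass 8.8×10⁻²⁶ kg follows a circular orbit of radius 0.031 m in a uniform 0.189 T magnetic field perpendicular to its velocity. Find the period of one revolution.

T ≈ 9.14×10⁻⁶ s

The cyclotron period depends only on m, q, B: T = 2πm/(|q|B).
T = 2π(8.8×10⁻²⁶)/((3.2×10⁻¹⁹)(0.189)) ≈ 9.14×10⁻⁶ s.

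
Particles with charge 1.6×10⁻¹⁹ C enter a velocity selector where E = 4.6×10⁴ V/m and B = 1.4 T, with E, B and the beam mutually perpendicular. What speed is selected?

Straight-line motion ⇒ electric and magnetic forces cancel, so E = vB.
v = E/B = 4.6×10⁴/1.4 = 3.3×10⁴ m/s.

v = 3.3×10⁴ m/s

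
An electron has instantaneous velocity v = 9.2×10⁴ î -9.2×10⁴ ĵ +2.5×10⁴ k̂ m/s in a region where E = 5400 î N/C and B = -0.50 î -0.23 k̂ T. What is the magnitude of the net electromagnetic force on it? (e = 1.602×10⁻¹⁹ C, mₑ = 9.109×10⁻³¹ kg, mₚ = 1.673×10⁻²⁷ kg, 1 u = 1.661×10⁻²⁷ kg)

v×B = (2.12×10⁴, 8660, -4.60×10⁴) N/C.
E + v×B = (2.66×10⁴, 8660, -4.60×10⁴) N/C.
F = q(E + v×B) = (−1.602×10⁻¹⁹ C)·(2.66×10⁴, 8660, -4.60×10⁴) = (-4.25×10⁻¹⁵, -1.39×10⁻¹⁵, 7.37×10⁻¹⁵) N.
|F| = 8.62×10⁻¹⁵ N.

|F| ≈ 8.62×10⁻¹⁵ N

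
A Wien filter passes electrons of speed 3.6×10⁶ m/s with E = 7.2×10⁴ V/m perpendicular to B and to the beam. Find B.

Balance of forces in the selector: qE = qvB ⇒ B = E/v.
B = 7.2×10⁴/3.6×10⁶ = 0.020 T.

B = 0.020 T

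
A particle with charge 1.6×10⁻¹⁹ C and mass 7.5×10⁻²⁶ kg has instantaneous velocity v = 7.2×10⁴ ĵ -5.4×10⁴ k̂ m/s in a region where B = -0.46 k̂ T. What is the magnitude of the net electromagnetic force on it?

v×B = (-3.31×10⁴, 0, 0) N/C.
F = q v×B = (1.6×10⁻¹⁹ C)·(-3.31×10⁴, 0, 0) = (-5.30×10⁻¹⁵, 0, 0) N.
|F| = 5.30×10⁻¹⁵ N.

|F| ≈ 5.30×10⁻¹⁵ N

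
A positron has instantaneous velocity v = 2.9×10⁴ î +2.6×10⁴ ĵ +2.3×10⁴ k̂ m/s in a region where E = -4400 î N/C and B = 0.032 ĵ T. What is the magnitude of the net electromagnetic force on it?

v×B = (-736, 0, 928) N/C.
E + v×B = (-5140, 0, 928) N/C.
F = q(E + v×B) = (1.602×10⁻¹⁹ C)·(-5140, 0, 928) = (-8.23×10⁻¹⁶, 0, 1.49×10⁻¹⁶) N.
|F| = 8.36×10⁻¹⁶ N.

|F| ≈ 8.36×10⁻¹⁶ N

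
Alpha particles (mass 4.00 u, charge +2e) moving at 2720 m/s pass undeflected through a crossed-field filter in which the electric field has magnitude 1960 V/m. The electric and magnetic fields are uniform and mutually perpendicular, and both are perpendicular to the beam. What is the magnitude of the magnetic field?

Balance of forces in the selector: qE = qvB ⇒ B = E/v.
B = 1960/2720 = 0.721 T.

B = 0.721 T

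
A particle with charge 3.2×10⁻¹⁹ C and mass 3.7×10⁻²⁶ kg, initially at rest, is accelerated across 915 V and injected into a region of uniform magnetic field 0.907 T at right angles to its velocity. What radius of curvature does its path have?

r ≈ 0.0160 m

Acceleration: |q|V = ½mv² ⇒ v = √(2|q|V/m) = √(2·3.2×10⁻¹⁹·915/3.7×10⁻²⁶) ≈ 1.258×10⁵ m/s.
In the field: r = mv/(|q|B) = (3.7×10⁻²⁶)(1.258×10⁵)/((3.2×10⁻¹⁹)(0.907)) ≈ 0.0160 m.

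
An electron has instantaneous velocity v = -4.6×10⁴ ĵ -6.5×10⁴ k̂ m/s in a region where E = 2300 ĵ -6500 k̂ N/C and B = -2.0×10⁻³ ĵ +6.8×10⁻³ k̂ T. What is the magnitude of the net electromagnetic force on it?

|F| ≈ 1.11×10⁻¹⁵ N

v×B = (-443, 0, 0) N/C.
E + v×B = (-443, 2300, -6500) N/C.
F = q(E + v×B) = (−1.602×10⁻¹⁹ C)·(-443, 2300, -6500) = (7.09×10⁻¹⁷, -3.68×10⁻¹⁶, 1.04×10⁻¹⁵) N.
|F| = 1.11×10⁻¹⁵ N.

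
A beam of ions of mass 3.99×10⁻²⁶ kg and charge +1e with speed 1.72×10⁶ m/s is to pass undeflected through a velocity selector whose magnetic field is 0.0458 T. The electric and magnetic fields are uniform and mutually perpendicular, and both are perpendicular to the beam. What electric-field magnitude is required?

For straight-line motion qE = qvB, so E = vB.
E = 1.72×10⁶ × 0.0458 = 7.88×10⁴ V/m.

E = 7.88×10⁴ V/m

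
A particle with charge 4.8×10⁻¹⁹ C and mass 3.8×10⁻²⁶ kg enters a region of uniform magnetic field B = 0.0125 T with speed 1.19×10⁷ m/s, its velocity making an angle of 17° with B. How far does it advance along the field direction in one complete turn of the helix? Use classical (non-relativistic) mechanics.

v∥ = v cosθ = 1.19×10⁷·cos17° ≈ 1.138×10⁷ m/s.
T = 2πm/(|q|B) = 2π(3.8×10⁻²⁶)/((4.8×10⁻¹⁹)(0.0125)) ≈ 3.979×10⁻⁵ s.
pitch = v∥ T = (1.138×10⁷)(3.979×10⁻⁵) ≈ 453 m.

p ≈ 453 m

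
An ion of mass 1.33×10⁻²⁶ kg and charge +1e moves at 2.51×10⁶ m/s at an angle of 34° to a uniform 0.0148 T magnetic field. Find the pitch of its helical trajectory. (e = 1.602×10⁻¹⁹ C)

p ≈ 73.3 m

v∥ = v cosθ = 2.51×10⁶·cos34° ≈ 2.081×10⁶ m/s.
T = 2πm/(|q|B) = 2π(1.33×10⁻²⁶)/((1.602×10⁻¹⁹)(0.0148)) ≈ 3.525×10⁻⁵ s.
pitch = v∥ T = (2.081×10⁶)(3.525×10⁻⁵) ≈ 73.3 m.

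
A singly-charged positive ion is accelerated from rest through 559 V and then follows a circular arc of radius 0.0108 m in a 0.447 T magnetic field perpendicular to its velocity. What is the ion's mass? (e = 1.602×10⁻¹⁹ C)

Combine |q|V = ½mv² and r = mv/(|q|B): eliminate v to get m = qB²r²/(2V).
m = (1.602×10⁻¹⁹)(0.447)²(0.0108)²/(2·559) ≈ 3.34×10⁻²⁷ kg.

m ≈ 3.34×10⁻²⁷ kg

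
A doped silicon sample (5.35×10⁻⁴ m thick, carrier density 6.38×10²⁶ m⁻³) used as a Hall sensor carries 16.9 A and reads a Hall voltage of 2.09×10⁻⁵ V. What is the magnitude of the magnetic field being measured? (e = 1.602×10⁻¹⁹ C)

B ≈ 0.0676 T

From V_H = IB/(n e t), B = V_H n e t / I.
B = (2.09×10⁻⁵)(6.38×10²⁶)(1.602×10⁻¹⁹)(5.35×10⁻⁴)/16.9 ≈ 0.0676 T.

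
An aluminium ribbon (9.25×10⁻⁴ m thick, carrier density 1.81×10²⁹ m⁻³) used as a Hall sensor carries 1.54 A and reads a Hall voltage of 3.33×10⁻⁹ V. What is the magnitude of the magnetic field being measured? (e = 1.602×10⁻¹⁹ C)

From V_H = IB/(n e t), B = V_H n e t / I.
B = (3.33×10⁻⁹)(1.81×10²⁹)(1.602×10⁻¹⁹)(9.25×10⁻⁴)/1.54 ≈ 0.0580 T.

B ≈ 0.0580 T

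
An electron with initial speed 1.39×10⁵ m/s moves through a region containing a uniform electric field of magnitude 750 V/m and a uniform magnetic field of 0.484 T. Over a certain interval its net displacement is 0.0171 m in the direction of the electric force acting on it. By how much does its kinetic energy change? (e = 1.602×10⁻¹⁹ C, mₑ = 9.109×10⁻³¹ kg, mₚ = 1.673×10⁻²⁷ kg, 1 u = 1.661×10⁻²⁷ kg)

ΔKE ≈ 2.05×10⁻¹⁸ J

The magnetic force is always ⟂ v and does no work; only the electric force changes KE.
ΔKE = F_E · d = |q|E d = (1.602×10⁻¹⁹)(750)(0.0171) ≈ 2.05×10⁻¹⁸ J.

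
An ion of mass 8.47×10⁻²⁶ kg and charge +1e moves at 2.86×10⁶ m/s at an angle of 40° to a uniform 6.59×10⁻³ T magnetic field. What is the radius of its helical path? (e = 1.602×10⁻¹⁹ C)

v⊥ = v sinθ = 2.86×10⁶·sin40° ≈ 1.838×10⁶ m/s.
r = m v⊥/(|q|B) = (8.47×10⁻²⁶)(1.838×10⁶)/((1.602×10⁻¹⁹)(6.59×10⁻³)) ≈ 147 m.

r ≈ 147 m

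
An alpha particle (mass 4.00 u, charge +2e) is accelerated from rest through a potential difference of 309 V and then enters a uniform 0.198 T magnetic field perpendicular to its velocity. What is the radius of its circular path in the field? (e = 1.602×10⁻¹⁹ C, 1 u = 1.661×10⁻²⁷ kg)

r ≈ 0.0181 m

Acceleration: |q|V = ½mv² ⇒ v = √(2|q|V/m) = √(2·3.204×10⁻¹⁹·309/6.644×10⁻²⁷) ≈ 1.726×10⁵ m/s.
In the field: r = mv/(|q|B) = (6.644×10⁻²⁷)(1.726×10⁵)/((3.204×10⁻¹⁹)(0.198)) ≈ 0.0181 m.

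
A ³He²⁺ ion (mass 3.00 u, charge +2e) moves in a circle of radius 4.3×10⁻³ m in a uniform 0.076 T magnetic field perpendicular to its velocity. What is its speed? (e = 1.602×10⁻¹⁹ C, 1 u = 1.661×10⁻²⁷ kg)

v ≈ 2.1×10⁴ m/s

From |q|vB = mv²/r, v = |q|Br/m.
v = (3.204×10⁻¹⁹)(0.076)(4.3×10⁻³)/4.983×10⁻²⁷ ≈ 2.1×10⁴ m/s.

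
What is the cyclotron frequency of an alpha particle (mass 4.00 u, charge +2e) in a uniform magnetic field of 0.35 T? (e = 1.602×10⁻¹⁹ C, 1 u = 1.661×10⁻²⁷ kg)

f ≈ 2.7×10⁶ Hz

f = |q|B/(2πm).
f = (3.204×10⁻¹⁹)(0.35)/(2π·6.644×10⁻²⁷) ≈ 2.7×10⁶ Hz.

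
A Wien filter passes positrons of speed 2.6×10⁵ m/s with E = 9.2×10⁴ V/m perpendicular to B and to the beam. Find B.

B = 0.35 T

Balance of forces in the selector: qE = qvB ⇒ B = E/v.
B = 9.2×10⁴/2.6×10⁵ = 0.35 T.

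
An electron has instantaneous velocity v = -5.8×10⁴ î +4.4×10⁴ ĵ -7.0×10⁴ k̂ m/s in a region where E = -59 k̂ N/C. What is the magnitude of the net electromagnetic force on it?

|F| ≈ 9.45×10⁻¹⁸ N

Only an electric field acts, so F = qE = (−1.602×10⁻¹⁹ C)·(0, 0, -59.0) = (0, 0, 9.45×10⁻¹⁸) N.
|F| = 9.45×10⁻¹⁸ N.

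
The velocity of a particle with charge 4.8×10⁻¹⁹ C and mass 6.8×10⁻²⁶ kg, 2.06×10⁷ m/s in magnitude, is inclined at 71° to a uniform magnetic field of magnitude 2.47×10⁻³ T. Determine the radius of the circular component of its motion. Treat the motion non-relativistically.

v⊥ = v sinθ = 2.06×10⁷·sin71° ≈ 1.948×10⁷ m/s.
r = m v⊥/(|q|B) = (6.8×10⁻²⁶)(1.948×10⁷)/((4.8×10⁻¹⁹)(2.47×10⁻³)) ≈ 1120 m.

r ≈ 1120 m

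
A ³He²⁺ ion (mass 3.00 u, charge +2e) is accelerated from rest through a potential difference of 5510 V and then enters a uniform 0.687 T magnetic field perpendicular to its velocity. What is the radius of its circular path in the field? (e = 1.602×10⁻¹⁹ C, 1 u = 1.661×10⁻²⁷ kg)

r ≈ 0.0191 m

Acceleration: |q|V = ½mv² ⇒ v = √(2|q|V/m) = √(2·3.204×10⁻¹⁹·5510/4.983×10⁻²⁷) ≈ 8.418×10⁵ m/s.
In the field: r = mv/(|q|B) = (4.983×10⁻²⁷)(8.418×10⁵)/((3.204×10⁻¹⁹)(0.687)) ≈ 0.0191 m.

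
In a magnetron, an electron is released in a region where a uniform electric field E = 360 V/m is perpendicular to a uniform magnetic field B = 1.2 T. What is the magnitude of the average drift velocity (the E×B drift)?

v_d ≈ 300 m/s

The E×B drift speed is v_d = E/B.
v_d = 360/1.2 = 300 m/s.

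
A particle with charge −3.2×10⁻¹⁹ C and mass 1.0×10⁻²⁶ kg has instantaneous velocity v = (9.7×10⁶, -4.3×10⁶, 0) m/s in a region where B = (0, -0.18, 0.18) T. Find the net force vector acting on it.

F ≈ (2.48×10⁻¹³, 5.59×10⁻¹³, 5.59×10⁻¹³) N

v×B = (-7.74×10⁵, -1.75×10⁶, -1.75×10⁶) N/C.
F = q v×B = (−3.2×10⁻¹⁹ C)·(-7.74×10⁵, -1.75×10⁶, -1.75×10⁶) = (2.48×10⁻¹³, 5.59×10⁻¹³, 5.59×10⁻¹³) N.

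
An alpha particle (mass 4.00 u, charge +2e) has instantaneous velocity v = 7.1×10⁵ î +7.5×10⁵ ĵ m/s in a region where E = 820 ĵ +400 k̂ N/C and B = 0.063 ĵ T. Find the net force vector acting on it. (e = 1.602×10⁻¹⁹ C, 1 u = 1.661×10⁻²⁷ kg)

v×B = (0, 0, 4.47×10⁴) N/C.
E + v×B = (0, 820, 4.51×10⁴) N/C.
F = q(E + v×B) = (3.204×10⁻¹⁹ C)·(0, 820, 4.51×10⁴) = (0, 2.63×10⁻¹⁶, 1.45×10⁻¹⁴) N.

F ≈ (0, 2.63×10⁻¹⁶, 1.45×10⁻¹⁴) N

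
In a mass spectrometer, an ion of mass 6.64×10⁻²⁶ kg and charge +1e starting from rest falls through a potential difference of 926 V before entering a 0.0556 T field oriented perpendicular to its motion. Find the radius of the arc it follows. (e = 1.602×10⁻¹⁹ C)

Acceleration: |q|V = ½mv² ⇒ v = √(2|q|V/m) = √(2·1.602×10⁻¹⁹·926/6.64×10⁻²⁶) ≈ 6.684×10⁴ m/s.
In the field: r = mv/(|q|B) = (6.64×10⁻²⁶)(6.684×10⁴)/((1.602×10⁻¹⁹)(0.0556)) ≈ 0.498 m.

r ≈ 0.498 m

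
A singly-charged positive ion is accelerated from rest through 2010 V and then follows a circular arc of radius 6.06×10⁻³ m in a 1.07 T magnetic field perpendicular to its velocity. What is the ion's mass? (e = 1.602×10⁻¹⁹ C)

Combine |q|V = ½mv² and r = mv/(|q|B): eliminate v to get m = qB²r²/(2V).
m = (1.602×10⁻¹⁹)(1.07)²(6.06×10⁻³)²/(2·2010) ≈ 1.68×10⁻²⁷ kg.

m ≈ 1.68×10⁻²⁷ kg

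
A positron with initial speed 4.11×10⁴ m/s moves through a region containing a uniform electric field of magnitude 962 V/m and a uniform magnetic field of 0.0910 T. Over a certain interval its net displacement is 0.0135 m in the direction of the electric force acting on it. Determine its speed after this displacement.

B does no work; ΔKE = |q|E d.
½mv_f² = ½mv₀² + |q|Ed = ½(9.109×10⁻³¹)(4.11×10⁴)² + (1.602×10⁻¹⁹)(962)(0.0135) ≈ 7.694×10⁻²² J + 2.081×10⁻¹⁸ J ≈ 2.081×10⁻¹⁸ J.
v_f = √(2·2.081×10⁻¹⁸/9.109×10⁻³¹) ≈ 2.14×10⁶ m/s.

v_f ≈ 2.14×10⁶ m/s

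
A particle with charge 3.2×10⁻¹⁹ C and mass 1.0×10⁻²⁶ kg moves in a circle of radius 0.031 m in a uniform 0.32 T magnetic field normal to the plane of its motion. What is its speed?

From |q|vB = mv²/r, v = |q|Br/m.
v = (3.2×10⁻¹⁹)(0.32)(0.031)/1.0×10⁻²⁶ ≈ 3.2×10⁵ m/s.

v ≈ 3.2×10⁵ m/s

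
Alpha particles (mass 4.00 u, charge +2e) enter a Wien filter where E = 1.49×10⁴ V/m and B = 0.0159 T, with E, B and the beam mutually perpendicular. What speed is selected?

v = 9.37×10⁵ m/s

Zero net Lorentz force requires |qE| = |q v×B|, i.e. E = vB.
v = E/B = 1.49×10⁴/0.0159 = 9.37×10⁵ m/s.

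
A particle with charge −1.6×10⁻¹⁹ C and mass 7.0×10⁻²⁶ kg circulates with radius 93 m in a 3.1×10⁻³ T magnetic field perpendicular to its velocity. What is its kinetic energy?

v = |q|Br/m, then KE = ½mv² = (qBr)²/(2m).
v = (1.6×10⁻¹⁹)(3.1×10⁻³)(93)/7.0×10⁻²⁶ ≈ 6.590×10⁵ m/s.
KE = ½(7.0×10⁻²⁶)(6.590×10⁵)² ≈ 1.5×10⁻¹⁴ J.

KE ≈ 1.5×10⁻¹⁴ J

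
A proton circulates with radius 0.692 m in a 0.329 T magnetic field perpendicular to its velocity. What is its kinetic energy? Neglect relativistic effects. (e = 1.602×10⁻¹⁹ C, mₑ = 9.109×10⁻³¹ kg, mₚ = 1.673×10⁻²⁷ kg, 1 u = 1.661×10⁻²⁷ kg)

v = |q|Br/m, then KE = ½mv² = (qBr)²/(2m).
v = (1.602×10⁻¹⁹)(0.329)(0.692)/1.673×10⁻²⁷ ≈ 2.180×10⁷ m/s.
KE = ½(1.673×10⁻²⁷)(2.180×10⁷)² ≈ 3.98×10⁻¹³ J.

KE ≈ 3.98×10⁻¹³ J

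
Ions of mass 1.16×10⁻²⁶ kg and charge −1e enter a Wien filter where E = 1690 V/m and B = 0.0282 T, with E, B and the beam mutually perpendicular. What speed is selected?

v = 5.99×10⁴ m/s

Zero net Lorentz force requires |qE| = |q v×B|, i.e. E = vB.
v = E/B = 1690/0.0282 = 5.99×10⁴ m/s.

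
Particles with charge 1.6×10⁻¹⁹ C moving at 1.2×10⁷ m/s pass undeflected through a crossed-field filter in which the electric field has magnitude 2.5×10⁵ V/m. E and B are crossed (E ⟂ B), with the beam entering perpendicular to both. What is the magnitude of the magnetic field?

B = 0.021 T

Balance of forces in the selector: qE = qvB ⇒ B = E/v.
B = 2.5×10⁵/1.2×10⁷ = 0.021 T.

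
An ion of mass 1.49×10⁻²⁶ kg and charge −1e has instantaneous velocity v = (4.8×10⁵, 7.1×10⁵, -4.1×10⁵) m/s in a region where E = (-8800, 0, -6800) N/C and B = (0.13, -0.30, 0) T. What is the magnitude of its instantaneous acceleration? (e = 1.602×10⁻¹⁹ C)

v×B = (-1.23×10⁵, -5.33×10⁴, -2.36×10⁵) N/C.
E + v×B = (-1.32×10⁵, -5.33×10⁴, -2.43×10⁵) N/C.
F = q(E + v×B) = (−1.602×10⁻¹⁹ C)·(-1.32×10⁵, -5.33×10⁴, -2.43×10⁵) = (2.11×10⁻¹⁴, 8.54×10⁻¹⁵, 3.89×10⁻¹⁴) N.
|a| = |F|/m = 4.512×10⁻¹⁴/1.49×10⁻²⁶ ≈ 3.03×10¹² m/s².

|a| ≈ 3.03×10¹² m/s²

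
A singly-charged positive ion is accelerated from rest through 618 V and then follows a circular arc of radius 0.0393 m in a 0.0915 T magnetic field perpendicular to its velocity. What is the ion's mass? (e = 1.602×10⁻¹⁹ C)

m ≈ 1.68×10⁻²⁷ kg

Combine |q|V = ½mv² and r = mv/(|q|B): eliminate v to get m = qB²r²/(2V).
m = (1.602×10⁻¹⁹)(0.0915)²(0.0393)²/(2·618) ≈ 1.68×10⁻²⁷ kg.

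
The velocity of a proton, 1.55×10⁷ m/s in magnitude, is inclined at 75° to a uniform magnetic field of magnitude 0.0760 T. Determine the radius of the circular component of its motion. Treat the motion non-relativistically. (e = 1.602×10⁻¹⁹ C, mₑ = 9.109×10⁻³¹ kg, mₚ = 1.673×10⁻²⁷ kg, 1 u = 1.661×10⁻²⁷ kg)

v⊥ = v sinθ = 1.55×10⁷·sin75° ≈ 1.497×10⁷ m/s.
r = m v⊥/(|q|B) = (1.673×10⁻²⁷)(1.497×10⁷)/((1.602×10⁻¹⁹)(0.0760)) ≈ 2.06 m.

r ≈ 2.06 m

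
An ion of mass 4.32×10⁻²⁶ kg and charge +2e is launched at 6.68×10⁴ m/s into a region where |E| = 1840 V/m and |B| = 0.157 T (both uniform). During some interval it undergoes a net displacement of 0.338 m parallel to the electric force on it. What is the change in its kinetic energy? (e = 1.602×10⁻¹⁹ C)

ΔKE ≈ 1.99×10⁻¹⁶ J

The magnetic force is always ⟂ v and does no work; only the electric force changes KE.
ΔKE = F_E · d = |q|E d = (3.204×10⁻¹⁹)(1840)(0.338) ≈ 1.99×10⁻¹⁶ J.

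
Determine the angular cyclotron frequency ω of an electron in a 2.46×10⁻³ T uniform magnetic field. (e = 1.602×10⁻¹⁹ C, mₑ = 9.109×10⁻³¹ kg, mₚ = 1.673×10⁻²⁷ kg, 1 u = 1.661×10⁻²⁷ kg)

ω ≈ 4.33×10⁸ rad/s

ω = |q|B/m.
ω = (1.602×10⁻¹⁹)(2.46×10⁻³)/9.109×10⁻³¹ ≈ 4.33×10⁸ rad/s.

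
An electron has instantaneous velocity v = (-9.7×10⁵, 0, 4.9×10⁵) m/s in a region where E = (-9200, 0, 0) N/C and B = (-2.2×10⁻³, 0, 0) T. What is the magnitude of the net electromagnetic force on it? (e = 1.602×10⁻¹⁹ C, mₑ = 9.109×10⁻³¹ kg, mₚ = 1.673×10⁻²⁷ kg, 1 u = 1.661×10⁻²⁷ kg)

|F| ≈ 1.48×10⁻¹⁵ N

v×B = (0, -1080, 0) N/C.
E + v×B = (-9200, -1080, 0) N/C.
F = q(E + v×B) = (−1.602×10⁻¹⁹ C)·(-9200, -1080, 0) = (1.47×10⁻¹⁵, 1.73×10⁻¹⁶, 0) N.
|F| = 1.48×10⁻¹⁵ N.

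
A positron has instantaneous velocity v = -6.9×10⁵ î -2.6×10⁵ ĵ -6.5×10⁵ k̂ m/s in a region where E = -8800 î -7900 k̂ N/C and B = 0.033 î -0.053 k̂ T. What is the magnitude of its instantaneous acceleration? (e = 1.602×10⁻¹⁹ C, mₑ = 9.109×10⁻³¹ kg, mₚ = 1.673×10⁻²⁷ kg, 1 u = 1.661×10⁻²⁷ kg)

v×B = (1.38×10⁴, -5.80×10⁴, 8580) N/C.
E + v×B = (4980, -5.80×10⁴, 680) N/C.
F = q(E + v×B) = (1.602×10⁻¹⁹ C)·(4980, -5.80×10⁴, 680) = (7.98×10⁻¹⁶, -9.29×10⁻¹⁵, 1.09×10⁻¹⁶) N.
|a| = |F|/m = 9.330×10⁻¹⁵/9.109×10⁻³¹ ≈ 1.02×10¹⁶ m/s².

|a| ≈ 1.02×10¹⁶ m/s²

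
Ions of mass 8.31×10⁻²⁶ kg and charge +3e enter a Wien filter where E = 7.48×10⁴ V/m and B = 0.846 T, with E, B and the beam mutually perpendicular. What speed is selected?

v = 8.84×10⁴ m/s

For undeflected motion the electric and magnetic forces balance: qE = qvB.
v = E/B = 7.48×10⁴/0.846 = 8.84×10⁴ m/s.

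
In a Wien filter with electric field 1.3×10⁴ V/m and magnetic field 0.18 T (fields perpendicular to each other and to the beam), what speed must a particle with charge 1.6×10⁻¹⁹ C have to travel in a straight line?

Zero net Lorentz force requires |qE| = |q v×B|, i.e. E = vB.
v = E/B = 1.3×10⁴/0.18 = 7.2×10⁴ m/s.
The result is independent of the particle's charge and mass.

v = 7.2×10⁴ m/s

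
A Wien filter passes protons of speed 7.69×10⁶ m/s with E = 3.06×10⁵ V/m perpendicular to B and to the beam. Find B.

Balance of forces in the selector: qE = qvB ⇒ B = E/v.
B = 3.06×10⁵/7.69×10⁶ = 0.0398 T.

B = 0.0398 T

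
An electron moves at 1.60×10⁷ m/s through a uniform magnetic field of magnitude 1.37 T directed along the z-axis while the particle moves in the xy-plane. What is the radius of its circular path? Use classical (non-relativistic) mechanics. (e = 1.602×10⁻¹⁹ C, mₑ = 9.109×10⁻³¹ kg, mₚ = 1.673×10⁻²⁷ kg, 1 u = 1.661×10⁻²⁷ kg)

The magnetic force provides the centripetal force: |q|vB = mv²/r.
r = mv/(|q|B) = (9.109×10⁻³¹)(1.60×10⁷)/((1.602×10⁻¹⁹)(1.37)) ≈ 6.64×10⁻⁵ m.

r ≈ 6.64×10⁻⁵ m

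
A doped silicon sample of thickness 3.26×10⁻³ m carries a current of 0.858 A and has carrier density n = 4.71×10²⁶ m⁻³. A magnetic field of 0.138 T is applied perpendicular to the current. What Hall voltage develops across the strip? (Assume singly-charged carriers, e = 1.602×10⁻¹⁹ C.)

V_H = IB/(n e t).
V_H = (0.858)(0.138)/((4.71×10²⁶)(1.602×10⁻¹⁹)(3.26×10⁻³)) ≈ 4.81×10⁻⁷ V.

V_H ≈ 4.81×10⁻⁷ V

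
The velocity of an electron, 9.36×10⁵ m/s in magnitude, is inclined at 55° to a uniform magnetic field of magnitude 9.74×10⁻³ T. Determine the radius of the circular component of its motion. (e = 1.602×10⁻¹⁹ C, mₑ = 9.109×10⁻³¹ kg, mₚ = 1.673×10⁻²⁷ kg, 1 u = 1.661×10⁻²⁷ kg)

r ≈ 4.48×10⁻⁴ m

v⊥ = v sinθ = 9.36×10⁵·sin55° ≈ 7.667×10⁵ m/s.
r = m v⊥/(|q|B) = (9.109×10⁻³¹)(7.667×10⁵)/((1.602×10⁻¹⁹)(9.74×10⁻³)) ≈ 4.48×10⁻⁴ m.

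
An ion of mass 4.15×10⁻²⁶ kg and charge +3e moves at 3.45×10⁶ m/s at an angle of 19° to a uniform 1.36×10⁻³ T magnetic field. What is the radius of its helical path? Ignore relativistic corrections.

r ≈ 71.3 m

v⊥ = v sinθ = 3.45×10⁶·sin19° ≈ 1.123×10⁶ m/s.
r = m v⊥/(|q|B) = (4.15×10⁻²⁶)(1.123×10⁶)/((4.806×10⁻¹⁹)(1.36×10⁻³)) ≈ 71.3 m.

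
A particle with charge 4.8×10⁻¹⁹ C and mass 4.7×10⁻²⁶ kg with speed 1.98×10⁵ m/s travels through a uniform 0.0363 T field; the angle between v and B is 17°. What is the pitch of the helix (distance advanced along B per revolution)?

p ≈ 3.21 m

v∥ = v cosθ = 1.98×10⁵·cos17° ≈ 1.893×10⁵ m/s.
T = 2πm/(|q|B) = 2π(4.7×10⁻²⁶)/((4.8×10⁻¹⁹)(0.0363)) ≈ 1.695×10⁻⁵ s.
pitch = v∥ T = (1.893×10⁵)(1.695×10⁻⁵) ≈ 3.21 m.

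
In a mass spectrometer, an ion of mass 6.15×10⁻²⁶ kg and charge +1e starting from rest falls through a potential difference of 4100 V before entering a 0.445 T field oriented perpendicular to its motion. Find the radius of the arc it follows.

Acceleration: |q|V = ½mv² ⇒ v = √(2|q|V/m) = √(2·1.602×10⁻¹⁹·4100/6.15×10⁻²⁶) ≈ 1.462×10⁵ m/s.
In the field: r = mv/(|q|B) = (6.15×10⁻²⁶)(1.462×10⁵)/((1.602×10⁻¹⁹)(0.445)) ≈ 0.126 m.

r ≈ 0.126 m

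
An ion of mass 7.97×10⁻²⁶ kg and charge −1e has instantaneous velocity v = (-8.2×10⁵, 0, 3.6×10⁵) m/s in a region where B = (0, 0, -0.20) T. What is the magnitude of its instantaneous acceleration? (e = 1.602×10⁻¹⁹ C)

|a| ≈ 3.30×10¹¹ m/s²

v×B = (0, -1.64×10⁵, 0) N/C.
F = q v×B = (−1.602×10⁻¹⁹ C)·(0, -1.64×10⁵, 0) = (0, 2.63×10⁻¹⁴, 0) N.
|a| = |F|/m = 2.627×10⁻¹⁴/7.97×10⁻²⁶ ≈ 3.30×10¹¹ m/s².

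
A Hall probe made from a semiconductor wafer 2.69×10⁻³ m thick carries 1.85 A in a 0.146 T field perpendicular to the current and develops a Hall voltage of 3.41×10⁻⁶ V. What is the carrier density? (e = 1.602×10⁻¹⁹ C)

From V_H = IB/(n e t), n = IB/(V_H e t).
n = (1.85)(0.146)/((3.41×10⁻⁶)(1.602×10⁻¹⁹)(2.69×10⁻³)) ≈ 1.84×10²⁶ m⁻³.

n ≈ 1.84×10²⁶ m⁻³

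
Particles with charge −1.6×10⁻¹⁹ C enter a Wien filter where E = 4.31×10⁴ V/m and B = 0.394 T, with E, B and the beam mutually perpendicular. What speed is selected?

v = 1.09×10⁵ m/s

For undeflected motion the electric and magnetic forces balance: qE = qvB.
v = E/B = 4.31×10⁴/0.394 = 1.09×10⁵ m/s.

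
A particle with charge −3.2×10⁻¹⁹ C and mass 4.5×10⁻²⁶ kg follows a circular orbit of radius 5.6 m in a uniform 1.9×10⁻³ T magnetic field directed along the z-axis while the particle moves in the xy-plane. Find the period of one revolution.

The cyclotron period depends only on m, q, B: T = 2πm/(|q|B).
T = 2π(4.5×10⁻²⁶)/((3.2×10⁻¹⁹)(1.9×10⁻³)) ≈ 4.7×10⁻⁴ s.

T ≈ 4.7×10⁻⁴ s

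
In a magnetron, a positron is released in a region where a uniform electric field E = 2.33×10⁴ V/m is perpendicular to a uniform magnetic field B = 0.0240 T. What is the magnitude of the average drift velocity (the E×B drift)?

The E×B drift speed is v_d = E/B.
v_d = 2.33×10⁴/0.0240 = 9.71×10⁵ m/s.

v_d ≈ 9.71×10⁵ m/s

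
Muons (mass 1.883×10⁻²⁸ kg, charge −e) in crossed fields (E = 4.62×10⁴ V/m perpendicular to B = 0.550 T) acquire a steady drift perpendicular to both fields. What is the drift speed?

v_d ≈ 8.40×10⁴ m/s

In crossed fields the guiding centre drifts at v_d = |E×B|/B² = E/B, independent of charge and mass.
v_d = 4.62×10⁴/0.550 = 8.40×10⁴ m/s.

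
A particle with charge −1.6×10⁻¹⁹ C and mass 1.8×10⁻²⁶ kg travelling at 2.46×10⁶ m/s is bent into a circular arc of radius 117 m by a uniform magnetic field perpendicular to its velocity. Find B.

From |q|vB = mv²/r, B = mv/(|q|r).
B = (1.8×10⁻²⁶)(2.46×10⁶)/((1.6×10⁻¹⁹)(117)) ≈ 2.37×10⁻³ T.

B ≈ 2.37×10⁻³ T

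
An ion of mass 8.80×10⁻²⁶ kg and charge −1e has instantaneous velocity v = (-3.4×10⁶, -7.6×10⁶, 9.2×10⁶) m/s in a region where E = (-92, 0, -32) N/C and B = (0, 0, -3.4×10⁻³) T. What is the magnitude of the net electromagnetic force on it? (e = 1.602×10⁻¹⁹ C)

|F| ≈ 4.52×10⁻¹⁵ N

v×B = (2.58×10⁴, -1.16×10⁴, 0) N/C.
E + v×B = (2.57×10⁴, -1.16×10⁴, -32.0) N/C.
F = q(E + v×B) = (−1.602×10⁻¹⁹ C)·(2.57×10⁴, -1.16×10⁴, -32.0) = (-4.12×10⁻¹⁵, 1.85×10⁻¹⁵, 5.13×10⁻¹⁸) N.
|F| = 4.52×10⁻¹⁵ N.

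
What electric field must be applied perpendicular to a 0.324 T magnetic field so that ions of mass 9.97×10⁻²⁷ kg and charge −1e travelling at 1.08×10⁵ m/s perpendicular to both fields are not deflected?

For straight-line motion qE = qvB, so E = vB.
E = 1.08×10⁵ × 0.324 = 3.50×10⁴ V/m.

E = 3.50×10⁴ V/m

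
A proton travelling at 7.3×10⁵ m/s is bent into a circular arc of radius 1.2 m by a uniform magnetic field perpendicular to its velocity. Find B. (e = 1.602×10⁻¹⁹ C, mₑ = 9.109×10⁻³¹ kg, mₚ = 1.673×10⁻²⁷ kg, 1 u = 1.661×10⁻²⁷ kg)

From |q|vB = mv²/r, B = mv/(|q|r).
B = (1.673×10⁻²⁷)(7.3×10⁵)/((1.602×10⁻¹⁹)(1.2)) ≈ 6.4×10⁻³ T.

B ≈ 6.4×10⁻³ T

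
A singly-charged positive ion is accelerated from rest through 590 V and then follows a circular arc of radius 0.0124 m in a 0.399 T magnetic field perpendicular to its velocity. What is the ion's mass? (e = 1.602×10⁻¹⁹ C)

Combine |q|V = ½mv² and r = mv/(|q|B): eliminate v to get m = qB²r²/(2V).
m = (1.602×10⁻¹⁹)(0.399)²(0.0124)²/(2·590) ≈ 3.32×10⁻²⁷ kg.

m ≈ 3.32×10⁻²⁷ kg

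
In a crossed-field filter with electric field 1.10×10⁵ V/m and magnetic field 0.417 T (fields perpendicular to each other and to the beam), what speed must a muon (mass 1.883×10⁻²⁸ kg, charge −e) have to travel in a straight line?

v = 2.64×10⁵ m/s

Zero net Lorentz force requires |qE| = |q v×B|, i.e. E = vB.
v = E/B = 1.10×10⁵/0.417 = 2.64×10⁵ m/s.
The result is independent of the particle's charge and mass.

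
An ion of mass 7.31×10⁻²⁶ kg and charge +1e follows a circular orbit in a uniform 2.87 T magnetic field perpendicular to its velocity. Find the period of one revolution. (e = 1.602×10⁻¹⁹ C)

T ≈ 9.99×10⁻⁷ s

The cyclotron period depends only on m, q, B: T = 2πm/(|q|B).
T = 2π(7.31×10⁻²⁶)/((1.602×10⁻¹⁹)(2.87)) ≈ 9.99×10⁻⁷ s.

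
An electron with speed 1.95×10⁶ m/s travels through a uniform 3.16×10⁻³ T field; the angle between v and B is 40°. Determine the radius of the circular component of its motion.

v⊥ = v sinθ = 1.95×10⁶·sin40° ≈ 1.253×10⁶ m/s.
r = m v⊥/(|q|B) = (9.109×10⁻³¹)(1.253×10⁶)/((1.602×10⁻¹⁹)(3.16×10⁻³)) ≈ 2.26×10⁻³ m.

r ≈ 2.26×10⁻³ m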